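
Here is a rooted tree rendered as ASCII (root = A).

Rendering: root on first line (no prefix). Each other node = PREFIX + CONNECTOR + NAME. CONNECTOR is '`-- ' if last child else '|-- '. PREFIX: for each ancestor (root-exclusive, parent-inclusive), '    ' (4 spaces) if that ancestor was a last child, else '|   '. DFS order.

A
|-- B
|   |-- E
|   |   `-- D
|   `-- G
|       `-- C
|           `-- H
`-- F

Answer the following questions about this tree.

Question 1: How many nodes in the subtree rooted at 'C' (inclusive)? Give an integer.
Answer: 2

Derivation:
Subtree rooted at C contains: C, H
Count = 2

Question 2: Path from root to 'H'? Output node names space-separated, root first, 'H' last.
Answer: A B G C H

Derivation:
Walk down from root: A -> B -> G -> C -> H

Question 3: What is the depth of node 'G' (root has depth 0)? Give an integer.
Path from root to G: A -> B -> G
Depth = number of edges = 2

Answer: 2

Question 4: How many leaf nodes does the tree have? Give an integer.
Answer: 3

Derivation:
Leaves (nodes with no children): D, F, H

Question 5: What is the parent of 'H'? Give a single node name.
Answer: C

Derivation:
Scan adjacency: H appears as child of C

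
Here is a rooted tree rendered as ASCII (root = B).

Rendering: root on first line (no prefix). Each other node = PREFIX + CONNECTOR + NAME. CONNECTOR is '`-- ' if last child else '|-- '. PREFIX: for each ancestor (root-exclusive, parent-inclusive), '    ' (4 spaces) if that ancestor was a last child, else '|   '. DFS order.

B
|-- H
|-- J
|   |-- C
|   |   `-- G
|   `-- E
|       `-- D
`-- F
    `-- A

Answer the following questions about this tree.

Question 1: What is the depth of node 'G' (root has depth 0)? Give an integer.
Answer: 3

Derivation:
Path from root to G: B -> J -> C -> G
Depth = number of edges = 3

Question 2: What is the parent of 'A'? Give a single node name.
Scan adjacency: A appears as child of F

Answer: F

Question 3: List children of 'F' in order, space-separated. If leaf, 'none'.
Node F's children (from adjacency): A

Answer: A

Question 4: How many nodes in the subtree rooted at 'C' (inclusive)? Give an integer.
Subtree rooted at C contains: C, G
Count = 2

Answer: 2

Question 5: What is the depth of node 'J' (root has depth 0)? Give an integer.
Answer: 1

Derivation:
Path from root to J: B -> J
Depth = number of edges = 1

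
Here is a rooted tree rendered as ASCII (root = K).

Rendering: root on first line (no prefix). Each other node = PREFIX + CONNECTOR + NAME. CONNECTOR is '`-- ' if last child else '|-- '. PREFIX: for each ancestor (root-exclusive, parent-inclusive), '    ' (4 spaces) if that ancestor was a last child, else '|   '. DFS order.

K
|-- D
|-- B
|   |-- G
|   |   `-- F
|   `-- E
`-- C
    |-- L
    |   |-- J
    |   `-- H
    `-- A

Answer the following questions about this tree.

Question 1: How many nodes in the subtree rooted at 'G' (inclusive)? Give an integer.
Answer: 2

Derivation:
Subtree rooted at G contains: F, G
Count = 2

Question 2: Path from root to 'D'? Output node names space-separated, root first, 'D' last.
Answer: K D

Derivation:
Walk down from root: K -> D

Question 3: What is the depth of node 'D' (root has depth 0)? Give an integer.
Path from root to D: K -> D
Depth = number of edges = 1

Answer: 1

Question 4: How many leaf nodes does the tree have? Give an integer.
Answer: 6

Derivation:
Leaves (nodes with no children): A, D, E, F, H, J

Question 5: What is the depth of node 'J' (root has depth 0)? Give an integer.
Answer: 3

Derivation:
Path from root to J: K -> C -> L -> J
Depth = number of edges = 3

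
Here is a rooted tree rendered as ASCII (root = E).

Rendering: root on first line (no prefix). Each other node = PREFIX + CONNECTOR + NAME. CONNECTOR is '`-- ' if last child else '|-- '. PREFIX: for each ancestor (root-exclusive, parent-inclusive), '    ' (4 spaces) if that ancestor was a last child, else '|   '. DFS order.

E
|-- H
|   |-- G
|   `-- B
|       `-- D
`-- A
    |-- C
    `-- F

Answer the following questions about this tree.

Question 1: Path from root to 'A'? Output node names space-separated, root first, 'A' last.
Walk down from root: E -> A

Answer: E A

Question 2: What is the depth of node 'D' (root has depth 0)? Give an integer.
Answer: 3

Derivation:
Path from root to D: E -> H -> B -> D
Depth = number of edges = 3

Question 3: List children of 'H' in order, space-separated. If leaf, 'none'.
Answer: G B

Derivation:
Node H's children (from adjacency): G, B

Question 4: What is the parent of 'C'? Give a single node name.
Answer: A

Derivation:
Scan adjacency: C appears as child of A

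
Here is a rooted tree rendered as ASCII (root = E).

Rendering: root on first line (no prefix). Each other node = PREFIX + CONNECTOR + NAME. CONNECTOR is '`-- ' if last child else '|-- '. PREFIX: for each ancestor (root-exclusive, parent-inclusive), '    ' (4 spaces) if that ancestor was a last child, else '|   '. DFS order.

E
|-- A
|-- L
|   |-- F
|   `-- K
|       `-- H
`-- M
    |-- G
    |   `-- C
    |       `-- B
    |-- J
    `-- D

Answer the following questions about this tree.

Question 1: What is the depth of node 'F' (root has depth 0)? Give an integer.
Answer: 2

Derivation:
Path from root to F: E -> L -> F
Depth = number of edges = 2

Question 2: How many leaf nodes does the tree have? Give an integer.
Leaves (nodes with no children): A, B, D, F, H, J

Answer: 6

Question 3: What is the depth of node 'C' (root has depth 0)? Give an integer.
Path from root to C: E -> M -> G -> C
Depth = number of edges = 3

Answer: 3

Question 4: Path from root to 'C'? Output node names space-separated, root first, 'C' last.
Walk down from root: E -> M -> G -> C

Answer: E M G C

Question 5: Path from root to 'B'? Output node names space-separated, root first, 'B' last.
Answer: E M G C B

Derivation:
Walk down from root: E -> M -> G -> C -> B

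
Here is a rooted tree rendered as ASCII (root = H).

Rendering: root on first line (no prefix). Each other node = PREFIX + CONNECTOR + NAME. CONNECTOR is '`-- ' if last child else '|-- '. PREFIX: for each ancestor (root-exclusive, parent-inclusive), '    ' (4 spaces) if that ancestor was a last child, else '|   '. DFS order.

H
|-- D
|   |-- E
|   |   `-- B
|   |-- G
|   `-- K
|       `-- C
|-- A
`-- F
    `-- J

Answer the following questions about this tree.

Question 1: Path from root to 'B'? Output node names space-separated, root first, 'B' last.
Walk down from root: H -> D -> E -> B

Answer: H D E B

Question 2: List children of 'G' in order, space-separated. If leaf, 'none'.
Node G's children (from adjacency): (leaf)

Answer: none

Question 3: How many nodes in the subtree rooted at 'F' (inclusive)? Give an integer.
Answer: 2

Derivation:
Subtree rooted at F contains: F, J
Count = 2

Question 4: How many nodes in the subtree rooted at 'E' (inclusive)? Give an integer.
Subtree rooted at E contains: B, E
Count = 2

Answer: 2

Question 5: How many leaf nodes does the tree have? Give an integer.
Answer: 5

Derivation:
Leaves (nodes with no children): A, B, C, G, J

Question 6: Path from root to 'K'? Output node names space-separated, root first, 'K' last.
Answer: H D K

Derivation:
Walk down from root: H -> D -> K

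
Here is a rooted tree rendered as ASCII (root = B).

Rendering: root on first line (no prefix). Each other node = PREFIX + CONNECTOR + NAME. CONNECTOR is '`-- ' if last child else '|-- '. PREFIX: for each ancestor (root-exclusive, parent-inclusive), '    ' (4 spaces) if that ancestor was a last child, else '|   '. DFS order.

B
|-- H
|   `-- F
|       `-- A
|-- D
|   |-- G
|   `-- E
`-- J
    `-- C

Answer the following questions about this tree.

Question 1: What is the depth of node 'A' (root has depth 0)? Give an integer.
Answer: 3

Derivation:
Path from root to A: B -> H -> F -> A
Depth = number of edges = 3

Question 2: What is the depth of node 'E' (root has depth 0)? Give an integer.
Answer: 2

Derivation:
Path from root to E: B -> D -> E
Depth = number of edges = 2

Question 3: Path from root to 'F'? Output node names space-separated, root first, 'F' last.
Walk down from root: B -> H -> F

Answer: B H F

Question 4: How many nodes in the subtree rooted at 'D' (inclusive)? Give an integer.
Answer: 3

Derivation:
Subtree rooted at D contains: D, E, G
Count = 3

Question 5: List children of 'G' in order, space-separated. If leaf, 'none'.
Answer: none

Derivation:
Node G's children (from adjacency): (leaf)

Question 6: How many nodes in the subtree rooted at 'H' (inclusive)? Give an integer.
Subtree rooted at H contains: A, F, H
Count = 3

Answer: 3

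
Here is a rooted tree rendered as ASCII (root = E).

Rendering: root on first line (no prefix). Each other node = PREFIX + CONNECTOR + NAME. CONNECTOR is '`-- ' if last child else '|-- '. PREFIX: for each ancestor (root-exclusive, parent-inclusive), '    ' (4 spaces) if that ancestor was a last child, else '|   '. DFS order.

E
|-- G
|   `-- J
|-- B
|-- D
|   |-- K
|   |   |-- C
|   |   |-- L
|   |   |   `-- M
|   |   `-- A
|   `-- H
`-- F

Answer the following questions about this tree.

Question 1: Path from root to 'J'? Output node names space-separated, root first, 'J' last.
Answer: E G J

Derivation:
Walk down from root: E -> G -> J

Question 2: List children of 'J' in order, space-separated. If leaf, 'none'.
Answer: none

Derivation:
Node J's children (from adjacency): (leaf)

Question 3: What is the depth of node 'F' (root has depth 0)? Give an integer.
Path from root to F: E -> F
Depth = number of edges = 1

Answer: 1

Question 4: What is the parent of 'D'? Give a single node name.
Answer: E

Derivation:
Scan adjacency: D appears as child of E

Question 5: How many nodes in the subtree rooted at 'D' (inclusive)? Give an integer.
Answer: 7

Derivation:
Subtree rooted at D contains: A, C, D, H, K, L, M
Count = 7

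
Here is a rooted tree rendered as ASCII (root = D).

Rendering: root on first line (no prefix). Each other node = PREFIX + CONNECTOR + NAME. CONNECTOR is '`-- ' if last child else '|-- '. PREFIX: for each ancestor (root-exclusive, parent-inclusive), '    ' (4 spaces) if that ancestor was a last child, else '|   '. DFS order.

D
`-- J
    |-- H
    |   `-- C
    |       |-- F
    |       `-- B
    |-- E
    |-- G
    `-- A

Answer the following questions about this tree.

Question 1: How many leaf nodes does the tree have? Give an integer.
Answer: 5

Derivation:
Leaves (nodes with no children): A, B, E, F, G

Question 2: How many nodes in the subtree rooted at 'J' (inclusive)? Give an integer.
Answer: 8

Derivation:
Subtree rooted at J contains: A, B, C, E, F, G, H, J
Count = 8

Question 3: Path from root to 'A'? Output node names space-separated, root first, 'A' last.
Answer: D J A

Derivation:
Walk down from root: D -> J -> A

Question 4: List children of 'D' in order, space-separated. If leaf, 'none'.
Node D's children (from adjacency): J

Answer: J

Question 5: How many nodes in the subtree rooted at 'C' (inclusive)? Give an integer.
Answer: 3

Derivation:
Subtree rooted at C contains: B, C, F
Count = 3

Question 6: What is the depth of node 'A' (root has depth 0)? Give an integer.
Path from root to A: D -> J -> A
Depth = number of edges = 2

Answer: 2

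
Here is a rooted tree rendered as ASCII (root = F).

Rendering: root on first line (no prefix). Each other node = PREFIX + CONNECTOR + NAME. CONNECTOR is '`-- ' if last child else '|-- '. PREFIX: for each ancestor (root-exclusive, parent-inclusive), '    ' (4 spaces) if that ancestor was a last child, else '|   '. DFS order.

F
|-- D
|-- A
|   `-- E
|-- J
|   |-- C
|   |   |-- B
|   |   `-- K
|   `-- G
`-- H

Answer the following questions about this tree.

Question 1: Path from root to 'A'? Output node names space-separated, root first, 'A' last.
Walk down from root: F -> A

Answer: F A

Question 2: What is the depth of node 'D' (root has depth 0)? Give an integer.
Path from root to D: F -> D
Depth = number of edges = 1

Answer: 1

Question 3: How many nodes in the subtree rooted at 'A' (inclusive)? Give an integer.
Subtree rooted at A contains: A, E
Count = 2

Answer: 2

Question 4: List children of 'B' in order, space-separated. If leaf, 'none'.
Node B's children (from adjacency): (leaf)

Answer: none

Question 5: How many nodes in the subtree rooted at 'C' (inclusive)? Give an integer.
Subtree rooted at C contains: B, C, K
Count = 3

Answer: 3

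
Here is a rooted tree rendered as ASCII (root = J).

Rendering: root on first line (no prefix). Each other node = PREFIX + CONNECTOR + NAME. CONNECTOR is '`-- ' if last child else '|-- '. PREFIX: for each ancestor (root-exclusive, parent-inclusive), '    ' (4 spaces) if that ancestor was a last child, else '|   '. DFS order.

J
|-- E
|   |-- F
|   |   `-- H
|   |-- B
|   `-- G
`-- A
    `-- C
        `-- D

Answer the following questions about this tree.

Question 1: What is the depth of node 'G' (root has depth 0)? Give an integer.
Answer: 2

Derivation:
Path from root to G: J -> E -> G
Depth = number of edges = 2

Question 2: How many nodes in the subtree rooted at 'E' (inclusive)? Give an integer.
Answer: 5

Derivation:
Subtree rooted at E contains: B, E, F, G, H
Count = 5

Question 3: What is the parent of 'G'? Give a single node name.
Scan adjacency: G appears as child of E

Answer: E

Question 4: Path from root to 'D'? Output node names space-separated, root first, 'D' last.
Walk down from root: J -> A -> C -> D

Answer: J A C D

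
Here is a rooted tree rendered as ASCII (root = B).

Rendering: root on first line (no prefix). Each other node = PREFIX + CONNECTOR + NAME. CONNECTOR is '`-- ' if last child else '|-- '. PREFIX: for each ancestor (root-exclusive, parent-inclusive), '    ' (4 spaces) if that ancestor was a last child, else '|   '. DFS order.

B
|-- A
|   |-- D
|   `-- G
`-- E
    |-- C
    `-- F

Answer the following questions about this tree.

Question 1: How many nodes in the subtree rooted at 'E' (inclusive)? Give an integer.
Answer: 3

Derivation:
Subtree rooted at E contains: C, E, F
Count = 3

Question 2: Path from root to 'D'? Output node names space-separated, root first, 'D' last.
Answer: B A D

Derivation:
Walk down from root: B -> A -> D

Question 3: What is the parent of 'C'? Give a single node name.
Scan adjacency: C appears as child of E

Answer: E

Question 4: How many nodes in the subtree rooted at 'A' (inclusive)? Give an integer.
Answer: 3

Derivation:
Subtree rooted at A contains: A, D, G
Count = 3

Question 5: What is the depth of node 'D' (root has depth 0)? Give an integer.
Answer: 2

Derivation:
Path from root to D: B -> A -> D
Depth = number of edges = 2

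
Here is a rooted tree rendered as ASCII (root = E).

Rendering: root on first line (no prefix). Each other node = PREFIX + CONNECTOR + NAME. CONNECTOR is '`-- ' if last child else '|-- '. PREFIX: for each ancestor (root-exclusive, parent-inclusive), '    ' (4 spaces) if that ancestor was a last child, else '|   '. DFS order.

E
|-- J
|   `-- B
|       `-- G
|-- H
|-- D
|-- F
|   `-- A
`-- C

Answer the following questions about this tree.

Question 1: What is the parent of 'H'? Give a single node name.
Scan adjacency: H appears as child of E

Answer: E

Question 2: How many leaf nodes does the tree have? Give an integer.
Leaves (nodes with no children): A, C, D, G, H

Answer: 5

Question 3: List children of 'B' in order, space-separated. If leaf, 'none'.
Node B's children (from adjacency): G

Answer: G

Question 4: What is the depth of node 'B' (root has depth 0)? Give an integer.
Answer: 2

Derivation:
Path from root to B: E -> J -> B
Depth = number of edges = 2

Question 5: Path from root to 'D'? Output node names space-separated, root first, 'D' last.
Walk down from root: E -> D

Answer: E D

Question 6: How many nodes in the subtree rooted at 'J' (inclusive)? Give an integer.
Subtree rooted at J contains: B, G, J
Count = 3

Answer: 3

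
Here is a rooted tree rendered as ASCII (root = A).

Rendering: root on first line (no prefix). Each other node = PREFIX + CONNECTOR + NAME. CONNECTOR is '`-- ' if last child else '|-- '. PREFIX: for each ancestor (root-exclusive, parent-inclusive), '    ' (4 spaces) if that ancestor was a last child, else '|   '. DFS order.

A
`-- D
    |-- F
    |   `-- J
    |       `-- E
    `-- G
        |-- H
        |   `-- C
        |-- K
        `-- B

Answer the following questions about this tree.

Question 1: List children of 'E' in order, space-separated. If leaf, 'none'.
Answer: none

Derivation:
Node E's children (from adjacency): (leaf)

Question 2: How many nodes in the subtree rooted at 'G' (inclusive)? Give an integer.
Answer: 5

Derivation:
Subtree rooted at G contains: B, C, G, H, K
Count = 5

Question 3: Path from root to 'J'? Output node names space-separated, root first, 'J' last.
Walk down from root: A -> D -> F -> J

Answer: A D F J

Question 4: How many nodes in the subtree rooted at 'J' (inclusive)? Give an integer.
Subtree rooted at J contains: E, J
Count = 2

Answer: 2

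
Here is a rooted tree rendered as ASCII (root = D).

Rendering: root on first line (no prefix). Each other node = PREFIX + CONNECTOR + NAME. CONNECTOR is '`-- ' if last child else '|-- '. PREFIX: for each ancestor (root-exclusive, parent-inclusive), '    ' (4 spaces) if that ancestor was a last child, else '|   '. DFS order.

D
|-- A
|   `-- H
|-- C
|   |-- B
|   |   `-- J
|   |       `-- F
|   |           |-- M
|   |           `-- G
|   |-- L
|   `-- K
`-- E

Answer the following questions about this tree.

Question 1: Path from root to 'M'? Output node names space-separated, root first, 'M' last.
Answer: D C B J F M

Derivation:
Walk down from root: D -> C -> B -> J -> F -> M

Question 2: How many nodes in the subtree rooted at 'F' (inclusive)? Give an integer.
Answer: 3

Derivation:
Subtree rooted at F contains: F, G, M
Count = 3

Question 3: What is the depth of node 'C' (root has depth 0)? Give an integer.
Path from root to C: D -> C
Depth = number of edges = 1

Answer: 1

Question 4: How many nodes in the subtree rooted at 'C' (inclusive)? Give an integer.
Subtree rooted at C contains: B, C, F, G, J, K, L, M
Count = 8

Answer: 8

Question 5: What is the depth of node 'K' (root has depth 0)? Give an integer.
Path from root to K: D -> C -> K
Depth = number of edges = 2

Answer: 2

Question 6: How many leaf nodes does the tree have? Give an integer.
Answer: 6

Derivation:
Leaves (nodes with no children): E, G, H, K, L, M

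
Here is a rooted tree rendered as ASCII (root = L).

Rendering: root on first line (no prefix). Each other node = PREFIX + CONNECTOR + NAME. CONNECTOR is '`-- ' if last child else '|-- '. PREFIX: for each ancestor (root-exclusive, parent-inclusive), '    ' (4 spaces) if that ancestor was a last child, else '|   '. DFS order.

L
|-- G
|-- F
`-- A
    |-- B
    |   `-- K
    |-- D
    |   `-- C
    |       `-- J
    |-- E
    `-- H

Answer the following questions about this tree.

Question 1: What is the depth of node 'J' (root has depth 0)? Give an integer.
Path from root to J: L -> A -> D -> C -> J
Depth = number of edges = 4

Answer: 4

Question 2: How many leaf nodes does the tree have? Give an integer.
Leaves (nodes with no children): E, F, G, H, J, K

Answer: 6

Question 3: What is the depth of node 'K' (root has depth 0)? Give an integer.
Answer: 3

Derivation:
Path from root to K: L -> A -> B -> K
Depth = number of edges = 3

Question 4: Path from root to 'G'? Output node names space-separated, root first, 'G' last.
Answer: L G

Derivation:
Walk down from root: L -> G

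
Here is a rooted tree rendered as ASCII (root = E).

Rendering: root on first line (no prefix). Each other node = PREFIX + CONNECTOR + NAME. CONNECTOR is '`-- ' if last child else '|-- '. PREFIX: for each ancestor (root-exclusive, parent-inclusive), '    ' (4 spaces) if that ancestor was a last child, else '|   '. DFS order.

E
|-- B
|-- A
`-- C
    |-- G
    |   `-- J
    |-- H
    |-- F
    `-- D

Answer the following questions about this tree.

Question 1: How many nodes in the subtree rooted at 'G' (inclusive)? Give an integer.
Subtree rooted at G contains: G, J
Count = 2

Answer: 2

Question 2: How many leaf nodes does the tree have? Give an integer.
Answer: 6

Derivation:
Leaves (nodes with no children): A, B, D, F, H, J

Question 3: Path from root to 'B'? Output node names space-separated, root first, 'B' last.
Walk down from root: E -> B

Answer: E B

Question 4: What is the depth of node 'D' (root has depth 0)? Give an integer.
Path from root to D: E -> C -> D
Depth = number of edges = 2

Answer: 2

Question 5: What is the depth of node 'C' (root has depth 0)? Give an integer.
Answer: 1

Derivation:
Path from root to C: E -> C
Depth = number of edges = 1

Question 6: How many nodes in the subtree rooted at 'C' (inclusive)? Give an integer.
Subtree rooted at C contains: C, D, F, G, H, J
Count = 6

Answer: 6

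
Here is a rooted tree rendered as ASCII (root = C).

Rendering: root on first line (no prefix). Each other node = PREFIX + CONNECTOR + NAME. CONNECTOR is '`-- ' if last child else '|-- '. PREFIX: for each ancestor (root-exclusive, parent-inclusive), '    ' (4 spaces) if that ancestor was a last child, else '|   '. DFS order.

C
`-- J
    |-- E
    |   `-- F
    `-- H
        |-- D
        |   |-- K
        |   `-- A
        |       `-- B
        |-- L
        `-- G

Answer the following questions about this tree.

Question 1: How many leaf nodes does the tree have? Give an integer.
Answer: 5

Derivation:
Leaves (nodes with no children): B, F, G, K, L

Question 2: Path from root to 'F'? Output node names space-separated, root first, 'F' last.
Answer: C J E F

Derivation:
Walk down from root: C -> J -> E -> F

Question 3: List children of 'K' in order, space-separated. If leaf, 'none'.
Node K's children (from adjacency): (leaf)

Answer: none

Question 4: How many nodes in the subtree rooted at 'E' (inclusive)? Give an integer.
Answer: 2

Derivation:
Subtree rooted at E contains: E, F
Count = 2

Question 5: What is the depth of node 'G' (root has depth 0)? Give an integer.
Answer: 3

Derivation:
Path from root to G: C -> J -> H -> G
Depth = number of edges = 3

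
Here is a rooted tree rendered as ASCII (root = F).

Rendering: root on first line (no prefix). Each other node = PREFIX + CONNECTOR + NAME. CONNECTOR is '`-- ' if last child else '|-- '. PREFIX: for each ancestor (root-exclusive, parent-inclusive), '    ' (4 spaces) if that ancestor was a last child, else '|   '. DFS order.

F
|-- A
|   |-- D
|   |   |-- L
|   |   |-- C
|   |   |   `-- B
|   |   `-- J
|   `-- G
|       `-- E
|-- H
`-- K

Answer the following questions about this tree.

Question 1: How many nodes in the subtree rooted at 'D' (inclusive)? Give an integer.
Subtree rooted at D contains: B, C, D, J, L
Count = 5

Answer: 5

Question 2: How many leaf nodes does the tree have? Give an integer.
Answer: 6

Derivation:
Leaves (nodes with no children): B, E, H, J, K, L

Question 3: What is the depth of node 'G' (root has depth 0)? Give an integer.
Path from root to G: F -> A -> G
Depth = number of edges = 2

Answer: 2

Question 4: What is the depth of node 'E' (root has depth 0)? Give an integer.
Answer: 3

Derivation:
Path from root to E: F -> A -> G -> E
Depth = number of edges = 3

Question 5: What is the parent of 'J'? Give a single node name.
Answer: D

Derivation:
Scan adjacency: J appears as child of D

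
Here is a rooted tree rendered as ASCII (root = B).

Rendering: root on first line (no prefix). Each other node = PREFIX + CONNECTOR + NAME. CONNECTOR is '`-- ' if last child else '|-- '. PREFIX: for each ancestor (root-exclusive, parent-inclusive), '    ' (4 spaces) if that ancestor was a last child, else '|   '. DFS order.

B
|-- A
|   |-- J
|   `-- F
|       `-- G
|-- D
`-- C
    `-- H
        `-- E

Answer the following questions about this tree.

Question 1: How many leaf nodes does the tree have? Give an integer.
Answer: 4

Derivation:
Leaves (nodes with no children): D, E, G, J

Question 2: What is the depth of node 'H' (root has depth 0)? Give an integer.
Answer: 2

Derivation:
Path from root to H: B -> C -> H
Depth = number of edges = 2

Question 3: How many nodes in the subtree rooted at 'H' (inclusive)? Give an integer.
Subtree rooted at H contains: E, H
Count = 2

Answer: 2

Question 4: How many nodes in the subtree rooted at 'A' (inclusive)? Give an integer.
Subtree rooted at A contains: A, F, G, J
Count = 4

Answer: 4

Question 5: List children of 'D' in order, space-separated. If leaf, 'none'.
Answer: none

Derivation:
Node D's children (from adjacency): (leaf)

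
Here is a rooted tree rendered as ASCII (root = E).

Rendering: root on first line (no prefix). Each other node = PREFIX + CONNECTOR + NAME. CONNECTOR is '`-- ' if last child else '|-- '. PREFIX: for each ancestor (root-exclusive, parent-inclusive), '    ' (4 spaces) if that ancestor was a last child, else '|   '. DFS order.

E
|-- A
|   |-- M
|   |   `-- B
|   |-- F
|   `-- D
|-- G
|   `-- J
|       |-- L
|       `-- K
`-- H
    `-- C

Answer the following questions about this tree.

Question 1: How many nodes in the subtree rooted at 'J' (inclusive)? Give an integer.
Answer: 3

Derivation:
Subtree rooted at J contains: J, K, L
Count = 3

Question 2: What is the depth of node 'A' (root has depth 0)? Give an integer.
Answer: 1

Derivation:
Path from root to A: E -> A
Depth = number of edges = 1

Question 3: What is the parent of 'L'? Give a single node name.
Scan adjacency: L appears as child of J

Answer: J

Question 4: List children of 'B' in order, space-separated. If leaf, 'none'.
Answer: none

Derivation:
Node B's children (from adjacency): (leaf)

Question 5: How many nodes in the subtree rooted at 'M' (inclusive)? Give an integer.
Answer: 2

Derivation:
Subtree rooted at M contains: B, M
Count = 2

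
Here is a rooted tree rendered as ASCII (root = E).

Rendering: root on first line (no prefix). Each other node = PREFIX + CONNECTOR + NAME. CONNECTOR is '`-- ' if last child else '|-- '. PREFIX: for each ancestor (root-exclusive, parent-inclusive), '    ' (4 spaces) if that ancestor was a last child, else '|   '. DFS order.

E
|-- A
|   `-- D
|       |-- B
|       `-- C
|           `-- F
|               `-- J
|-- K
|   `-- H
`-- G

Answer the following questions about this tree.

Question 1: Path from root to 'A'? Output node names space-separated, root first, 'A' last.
Walk down from root: E -> A

Answer: E A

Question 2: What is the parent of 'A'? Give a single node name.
Answer: E

Derivation:
Scan adjacency: A appears as child of E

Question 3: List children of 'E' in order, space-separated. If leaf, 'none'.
Answer: A K G

Derivation:
Node E's children (from adjacency): A, K, G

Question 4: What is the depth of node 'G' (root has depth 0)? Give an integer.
Answer: 1

Derivation:
Path from root to G: E -> G
Depth = number of edges = 1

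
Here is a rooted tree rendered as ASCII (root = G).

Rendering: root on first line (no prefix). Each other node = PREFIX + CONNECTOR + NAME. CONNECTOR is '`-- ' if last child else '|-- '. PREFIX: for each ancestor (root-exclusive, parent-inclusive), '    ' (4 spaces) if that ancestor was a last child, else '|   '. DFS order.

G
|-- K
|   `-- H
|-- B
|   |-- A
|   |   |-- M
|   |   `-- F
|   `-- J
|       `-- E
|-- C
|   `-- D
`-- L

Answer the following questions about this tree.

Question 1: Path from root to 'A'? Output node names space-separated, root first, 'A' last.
Walk down from root: G -> B -> A

Answer: G B A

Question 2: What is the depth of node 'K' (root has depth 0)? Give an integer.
Answer: 1

Derivation:
Path from root to K: G -> K
Depth = number of edges = 1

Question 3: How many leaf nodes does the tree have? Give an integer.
Answer: 6

Derivation:
Leaves (nodes with no children): D, E, F, H, L, M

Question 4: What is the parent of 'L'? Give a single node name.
Answer: G

Derivation:
Scan adjacency: L appears as child of G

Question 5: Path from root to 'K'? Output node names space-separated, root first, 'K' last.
Walk down from root: G -> K

Answer: G K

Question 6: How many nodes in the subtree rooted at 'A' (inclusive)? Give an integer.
Answer: 3

Derivation:
Subtree rooted at A contains: A, F, M
Count = 3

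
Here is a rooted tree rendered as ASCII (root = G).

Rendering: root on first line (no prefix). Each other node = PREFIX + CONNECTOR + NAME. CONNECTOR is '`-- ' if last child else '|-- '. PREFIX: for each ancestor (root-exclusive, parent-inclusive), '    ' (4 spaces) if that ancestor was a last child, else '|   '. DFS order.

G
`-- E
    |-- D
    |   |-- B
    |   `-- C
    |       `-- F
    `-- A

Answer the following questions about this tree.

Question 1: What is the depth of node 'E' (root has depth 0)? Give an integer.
Answer: 1

Derivation:
Path from root to E: G -> E
Depth = number of edges = 1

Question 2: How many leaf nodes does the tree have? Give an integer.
Answer: 3

Derivation:
Leaves (nodes with no children): A, B, F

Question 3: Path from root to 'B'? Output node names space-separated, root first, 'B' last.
Walk down from root: G -> E -> D -> B

Answer: G E D B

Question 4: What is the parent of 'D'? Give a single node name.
Answer: E

Derivation:
Scan adjacency: D appears as child of E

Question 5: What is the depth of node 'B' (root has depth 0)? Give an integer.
Path from root to B: G -> E -> D -> B
Depth = number of edges = 3

Answer: 3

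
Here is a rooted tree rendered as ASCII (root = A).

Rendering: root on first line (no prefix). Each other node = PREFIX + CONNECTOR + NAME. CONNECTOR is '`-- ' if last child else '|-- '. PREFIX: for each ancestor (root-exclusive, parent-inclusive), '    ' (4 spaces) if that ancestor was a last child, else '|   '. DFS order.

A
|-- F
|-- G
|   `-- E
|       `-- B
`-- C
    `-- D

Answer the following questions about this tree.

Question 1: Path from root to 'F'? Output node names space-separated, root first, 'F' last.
Walk down from root: A -> F

Answer: A F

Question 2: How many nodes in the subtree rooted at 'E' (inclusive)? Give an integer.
Subtree rooted at E contains: B, E
Count = 2

Answer: 2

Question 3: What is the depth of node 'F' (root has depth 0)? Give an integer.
Path from root to F: A -> F
Depth = number of edges = 1

Answer: 1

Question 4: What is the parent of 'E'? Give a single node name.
Answer: G

Derivation:
Scan adjacency: E appears as child of G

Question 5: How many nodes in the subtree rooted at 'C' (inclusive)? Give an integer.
Answer: 2

Derivation:
Subtree rooted at C contains: C, D
Count = 2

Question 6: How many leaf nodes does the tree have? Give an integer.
Answer: 3

Derivation:
Leaves (nodes with no children): B, D, F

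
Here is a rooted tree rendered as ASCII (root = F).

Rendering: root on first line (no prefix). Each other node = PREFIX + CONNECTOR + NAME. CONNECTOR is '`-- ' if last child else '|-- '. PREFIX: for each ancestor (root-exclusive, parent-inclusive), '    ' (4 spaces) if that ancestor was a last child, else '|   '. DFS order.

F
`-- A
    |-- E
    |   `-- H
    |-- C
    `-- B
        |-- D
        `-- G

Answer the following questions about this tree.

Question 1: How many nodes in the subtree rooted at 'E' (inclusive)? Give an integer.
Subtree rooted at E contains: E, H
Count = 2

Answer: 2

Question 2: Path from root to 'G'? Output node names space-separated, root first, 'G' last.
Walk down from root: F -> A -> B -> G

Answer: F A B G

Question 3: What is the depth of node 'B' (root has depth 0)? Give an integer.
Path from root to B: F -> A -> B
Depth = number of edges = 2

Answer: 2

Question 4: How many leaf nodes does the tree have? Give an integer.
Answer: 4

Derivation:
Leaves (nodes with no children): C, D, G, H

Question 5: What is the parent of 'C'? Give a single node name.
Scan adjacency: C appears as child of A

Answer: A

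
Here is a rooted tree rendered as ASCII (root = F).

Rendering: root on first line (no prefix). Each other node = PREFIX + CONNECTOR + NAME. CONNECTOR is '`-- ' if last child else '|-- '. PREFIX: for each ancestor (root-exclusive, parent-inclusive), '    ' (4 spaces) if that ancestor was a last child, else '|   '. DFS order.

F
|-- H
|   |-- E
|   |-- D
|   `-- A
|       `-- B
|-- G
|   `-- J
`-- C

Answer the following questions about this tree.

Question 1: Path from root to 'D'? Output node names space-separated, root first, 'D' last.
Walk down from root: F -> H -> D

Answer: F H D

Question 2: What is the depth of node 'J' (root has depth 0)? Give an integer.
Path from root to J: F -> G -> J
Depth = number of edges = 2

Answer: 2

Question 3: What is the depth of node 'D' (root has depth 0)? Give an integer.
Path from root to D: F -> H -> D
Depth = number of edges = 2

Answer: 2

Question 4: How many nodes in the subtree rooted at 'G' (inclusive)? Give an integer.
Subtree rooted at G contains: G, J
Count = 2

Answer: 2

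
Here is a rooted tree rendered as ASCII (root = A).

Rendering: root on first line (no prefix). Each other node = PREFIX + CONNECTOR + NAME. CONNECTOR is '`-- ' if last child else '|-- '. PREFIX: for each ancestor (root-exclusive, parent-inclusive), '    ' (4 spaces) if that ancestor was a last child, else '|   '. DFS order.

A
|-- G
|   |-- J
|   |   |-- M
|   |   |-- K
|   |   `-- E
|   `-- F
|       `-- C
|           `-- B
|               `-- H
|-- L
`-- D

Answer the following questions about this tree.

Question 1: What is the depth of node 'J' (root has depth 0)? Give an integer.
Answer: 2

Derivation:
Path from root to J: A -> G -> J
Depth = number of edges = 2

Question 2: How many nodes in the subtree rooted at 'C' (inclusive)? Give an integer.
Answer: 3

Derivation:
Subtree rooted at C contains: B, C, H
Count = 3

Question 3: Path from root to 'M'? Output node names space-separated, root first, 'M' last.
Answer: A G J M

Derivation:
Walk down from root: A -> G -> J -> M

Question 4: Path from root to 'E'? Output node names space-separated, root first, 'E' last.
Walk down from root: A -> G -> J -> E

Answer: A G J E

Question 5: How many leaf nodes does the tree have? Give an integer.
Answer: 6

Derivation:
Leaves (nodes with no children): D, E, H, K, L, M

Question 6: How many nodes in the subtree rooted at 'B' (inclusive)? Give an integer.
Answer: 2

Derivation:
Subtree rooted at B contains: B, H
Count = 2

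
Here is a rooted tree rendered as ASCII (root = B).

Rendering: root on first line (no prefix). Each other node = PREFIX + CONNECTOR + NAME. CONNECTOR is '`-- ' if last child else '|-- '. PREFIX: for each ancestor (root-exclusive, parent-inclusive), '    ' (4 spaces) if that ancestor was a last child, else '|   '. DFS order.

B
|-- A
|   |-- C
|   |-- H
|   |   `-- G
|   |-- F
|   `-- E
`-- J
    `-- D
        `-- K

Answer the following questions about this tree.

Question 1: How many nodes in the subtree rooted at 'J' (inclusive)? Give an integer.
Subtree rooted at J contains: D, J, K
Count = 3

Answer: 3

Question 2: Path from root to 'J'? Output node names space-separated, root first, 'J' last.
Walk down from root: B -> J

Answer: B J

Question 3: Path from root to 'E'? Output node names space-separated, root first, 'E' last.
Answer: B A E

Derivation:
Walk down from root: B -> A -> E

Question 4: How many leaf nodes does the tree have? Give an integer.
Leaves (nodes with no children): C, E, F, G, K

Answer: 5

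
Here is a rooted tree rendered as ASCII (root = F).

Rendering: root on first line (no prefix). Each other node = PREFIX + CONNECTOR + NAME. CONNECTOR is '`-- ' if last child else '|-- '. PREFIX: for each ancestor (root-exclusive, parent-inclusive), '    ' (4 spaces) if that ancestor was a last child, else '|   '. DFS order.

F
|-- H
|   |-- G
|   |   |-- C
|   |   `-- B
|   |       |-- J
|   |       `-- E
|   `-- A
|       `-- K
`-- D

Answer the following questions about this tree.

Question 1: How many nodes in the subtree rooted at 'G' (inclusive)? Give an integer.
Answer: 5

Derivation:
Subtree rooted at G contains: B, C, E, G, J
Count = 5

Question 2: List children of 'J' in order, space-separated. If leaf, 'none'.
Node J's children (from adjacency): (leaf)

Answer: none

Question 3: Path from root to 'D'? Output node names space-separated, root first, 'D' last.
Answer: F D

Derivation:
Walk down from root: F -> D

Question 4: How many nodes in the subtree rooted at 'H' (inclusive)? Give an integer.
Answer: 8

Derivation:
Subtree rooted at H contains: A, B, C, E, G, H, J, K
Count = 8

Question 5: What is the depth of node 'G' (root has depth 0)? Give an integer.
Answer: 2

Derivation:
Path from root to G: F -> H -> G
Depth = number of edges = 2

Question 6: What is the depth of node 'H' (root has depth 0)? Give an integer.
Answer: 1

Derivation:
Path from root to H: F -> H
Depth = number of edges = 1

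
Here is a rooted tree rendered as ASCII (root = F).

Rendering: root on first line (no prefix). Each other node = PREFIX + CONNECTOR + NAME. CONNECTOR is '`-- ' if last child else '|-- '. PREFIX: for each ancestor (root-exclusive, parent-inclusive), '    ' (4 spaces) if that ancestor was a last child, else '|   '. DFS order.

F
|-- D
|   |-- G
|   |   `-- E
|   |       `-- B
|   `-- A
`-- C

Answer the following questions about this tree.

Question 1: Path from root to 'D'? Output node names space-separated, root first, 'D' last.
Answer: F D

Derivation:
Walk down from root: F -> D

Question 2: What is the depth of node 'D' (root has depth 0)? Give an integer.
Path from root to D: F -> D
Depth = number of edges = 1

Answer: 1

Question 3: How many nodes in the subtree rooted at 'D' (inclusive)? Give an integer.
Answer: 5

Derivation:
Subtree rooted at D contains: A, B, D, E, G
Count = 5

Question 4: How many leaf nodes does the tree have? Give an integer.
Answer: 3

Derivation:
Leaves (nodes with no children): A, B, C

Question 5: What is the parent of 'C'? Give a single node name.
Scan adjacency: C appears as child of F

Answer: F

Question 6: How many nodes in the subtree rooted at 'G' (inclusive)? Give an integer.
Answer: 3

Derivation:
Subtree rooted at G contains: B, E, G
Count = 3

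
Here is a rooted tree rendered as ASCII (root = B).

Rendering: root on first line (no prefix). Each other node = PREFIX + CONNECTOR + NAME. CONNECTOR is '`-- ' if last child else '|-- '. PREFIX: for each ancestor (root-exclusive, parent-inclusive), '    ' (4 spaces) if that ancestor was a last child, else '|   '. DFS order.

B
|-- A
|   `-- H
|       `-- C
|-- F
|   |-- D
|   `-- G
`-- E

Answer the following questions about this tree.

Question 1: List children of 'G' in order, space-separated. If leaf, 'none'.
Node G's children (from adjacency): (leaf)

Answer: none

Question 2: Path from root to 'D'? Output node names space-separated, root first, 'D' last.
Walk down from root: B -> F -> D

Answer: B F D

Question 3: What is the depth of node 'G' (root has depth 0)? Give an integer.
Answer: 2

Derivation:
Path from root to G: B -> F -> G
Depth = number of edges = 2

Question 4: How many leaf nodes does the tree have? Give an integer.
Leaves (nodes with no children): C, D, E, G

Answer: 4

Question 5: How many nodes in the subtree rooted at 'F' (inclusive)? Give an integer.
Subtree rooted at F contains: D, F, G
Count = 3

Answer: 3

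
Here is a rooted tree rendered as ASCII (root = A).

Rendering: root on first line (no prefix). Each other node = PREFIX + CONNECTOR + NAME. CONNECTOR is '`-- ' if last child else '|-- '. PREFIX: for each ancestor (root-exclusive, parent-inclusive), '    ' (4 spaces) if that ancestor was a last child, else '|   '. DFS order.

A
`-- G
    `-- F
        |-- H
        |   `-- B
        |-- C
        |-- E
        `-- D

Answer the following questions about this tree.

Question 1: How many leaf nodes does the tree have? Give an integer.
Leaves (nodes with no children): B, C, D, E

Answer: 4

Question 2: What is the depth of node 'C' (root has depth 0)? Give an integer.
Path from root to C: A -> G -> F -> C
Depth = number of edges = 3

Answer: 3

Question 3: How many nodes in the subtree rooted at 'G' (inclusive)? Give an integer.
Answer: 7

Derivation:
Subtree rooted at G contains: B, C, D, E, F, G, H
Count = 7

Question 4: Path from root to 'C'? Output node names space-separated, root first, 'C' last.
Answer: A G F C

Derivation:
Walk down from root: A -> G -> F -> C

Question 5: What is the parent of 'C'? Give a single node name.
Scan adjacency: C appears as child of F

Answer: F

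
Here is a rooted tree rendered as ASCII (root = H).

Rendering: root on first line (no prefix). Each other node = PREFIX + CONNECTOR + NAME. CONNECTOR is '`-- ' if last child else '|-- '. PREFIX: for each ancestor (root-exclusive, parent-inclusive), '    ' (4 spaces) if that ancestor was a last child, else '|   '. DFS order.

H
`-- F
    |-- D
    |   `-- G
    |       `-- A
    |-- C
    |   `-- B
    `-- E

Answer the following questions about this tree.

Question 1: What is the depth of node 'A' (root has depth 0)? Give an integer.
Path from root to A: H -> F -> D -> G -> A
Depth = number of edges = 4

Answer: 4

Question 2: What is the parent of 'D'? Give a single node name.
Answer: F

Derivation:
Scan adjacency: D appears as child of F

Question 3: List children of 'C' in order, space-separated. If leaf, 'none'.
Answer: B

Derivation:
Node C's children (from adjacency): B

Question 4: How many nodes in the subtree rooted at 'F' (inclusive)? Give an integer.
Answer: 7

Derivation:
Subtree rooted at F contains: A, B, C, D, E, F, G
Count = 7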